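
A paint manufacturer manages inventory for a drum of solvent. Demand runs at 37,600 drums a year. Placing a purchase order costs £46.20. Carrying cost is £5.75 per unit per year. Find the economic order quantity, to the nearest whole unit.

Q* ≈ 777 drums

EOQ = √(2DS / H) = √(2 × 37,600 × 46.2 / 5.75).
= √(3,474,240 / 5.75) = √604,215.6522 ≈ 777.313.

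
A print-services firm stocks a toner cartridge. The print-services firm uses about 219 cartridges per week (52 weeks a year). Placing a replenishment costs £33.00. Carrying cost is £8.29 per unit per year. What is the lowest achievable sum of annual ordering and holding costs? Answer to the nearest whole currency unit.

TC* ≈ £2,496

Annual demand D = 219 × 52 = 11,388.
EOQ = √(2DS/H) = √(2 × 11,388 × 33 / 8.29) ≈ 301.11.
At the optimum the two cost components are equal, so total cost = 2·(Q*/2)H = Q*·H.
Minimum total = √(2DSH) = √(2 × 11,388 × 33 × 8.29) ≈ 2496.163.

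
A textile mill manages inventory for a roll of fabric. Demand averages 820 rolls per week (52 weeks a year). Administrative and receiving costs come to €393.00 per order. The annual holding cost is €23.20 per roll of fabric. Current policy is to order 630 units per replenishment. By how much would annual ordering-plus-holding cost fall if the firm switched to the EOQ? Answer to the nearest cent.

Annual demand D = 820 × 52 = 42,640.
EOQ = √(2DS/H) = √(2 × 42,640 × 393 / 23.2) ≈ 1201.92.
Cost at Q* = (D/Q*)S + (Q*/2)H = √(2DSH) ≈ €27,884.56.
Cost at Q = 630: (42,640/630)×393 + (630/2)×23.2 = €26,599.24 + €7,308.00 = €33,907.24.
Excess = €33,907.24 − €27,884.56 = €6,022.67.

Extra cost ≈ €6,022.67 per year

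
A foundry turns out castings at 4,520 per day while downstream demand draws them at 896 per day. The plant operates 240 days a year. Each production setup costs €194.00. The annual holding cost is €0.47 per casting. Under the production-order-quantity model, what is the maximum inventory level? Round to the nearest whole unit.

I_max ≈ 11,930 castings

Annual demand D = 896 × 240 = 215,040.
Production build-up factor (1 − d/p) = 1 − 896/4,520 = 0.8018.
Q* = √(2DS / (H(1 − d/p))) = √(2 × 215,040 × 194 / (0.47 × 0.8018)).
= √(83,435,520 / 0.3768) ≈ 14879.957.
Maximum inventory = Q*(1 − d/p) = 14879.957 × 0.8018 ≈ 11930.302.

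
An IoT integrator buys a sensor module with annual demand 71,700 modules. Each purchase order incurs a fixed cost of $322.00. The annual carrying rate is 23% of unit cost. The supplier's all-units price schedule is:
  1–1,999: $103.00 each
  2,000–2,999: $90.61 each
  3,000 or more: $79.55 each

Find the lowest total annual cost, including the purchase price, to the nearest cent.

Holding cost per unit per year at price C is H = 0.23·C.
For each price level, check whether its EOQ is feasible; otherwise the best quantity at that price is the breakpoint.
EOQ at $103.00 = 1396.1 (feasible in tier 1): TC = 71,700×$103.00 + (71,700/1396.1)×322 + (1396.1/2)×0.23×$103.00 = $7,418,173.87.
EOQ at $90.61 = 1488.5 < 2000, so use break Q=2000: TC = 71,700×$90.61 + (71,700/2000.0)×322 + (2000.0/2)×0.23×$90.61 = $6,529,121.00.
EOQ at $79.55 = 1588.6 < 3000, so use break Q=3000: TC = 71,700×$79.55 + (71,700/3000.0)×322 + (3000.0/2)×0.23×$79.55 = $5,738,875.55.
Lowest total cost among the candidates is at Q = 3000.0.

TC* ≈ $5,738,875.55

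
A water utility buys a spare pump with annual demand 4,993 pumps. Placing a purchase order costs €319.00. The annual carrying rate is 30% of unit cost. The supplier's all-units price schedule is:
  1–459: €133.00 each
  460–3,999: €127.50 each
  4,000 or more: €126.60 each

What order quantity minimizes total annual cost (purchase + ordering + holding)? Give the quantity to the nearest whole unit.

Q* ≈ 460 pumps

Holding cost per unit per year at price C is H = 0.30·C.
For each price level, check whether its EOQ is feasible; otherwise the best quantity at that price is the breakpoint.
EOQ at €133.00 = 282.6 (feasible in tier 1): TC = 4,993×€133.00 + (4,993/282.6)×319 + (282.6/2)×0.30×€133.00 = €675,342.99.
EOQ at €127.50 = 288.6 < 460, so use break Q=460: TC = 4,993×€127.50 + (4,993/460.0)×319 + (460.0/2)×0.30×€127.50 = €648,867.54.
EOQ at €126.60 = 289.6 < 4000, so use break Q=4000: TC = 4,993×€126.60 + (4,993/4000.0)×319 + (4000.0/2)×0.30×€126.60 = €708,471.99.
Lowest total cost is €648,867.54 at Q = 460.0.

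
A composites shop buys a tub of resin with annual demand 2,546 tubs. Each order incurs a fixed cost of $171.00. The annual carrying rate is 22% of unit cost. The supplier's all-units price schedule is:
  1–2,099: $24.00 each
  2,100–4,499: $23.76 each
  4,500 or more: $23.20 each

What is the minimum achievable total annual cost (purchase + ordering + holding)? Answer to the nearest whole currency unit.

Holding cost per unit per year at price C is H = 0.22·C.
Candidates are each tier's EOQ (if it falls in that tier) and each price-break quantity.
EOQ at $24.00 = 406.1 (feasible in tier 1): TC = 2,546×$24.00 + (2,546/406.1)×171 + (406.1/2)×0.22×$24.00 = $63,248.17.
EOQ at $23.76 = 408.1 < 2100, so use break Q=2100: TC = 2,546×$23.76 + (2,546/2100.0)×171 + (2100.0/2)×0.22×$23.76 = $66,188.84.
EOQ at $23.20 = 413.0 < 4500, so use break Q=4500: TC = 2,546×$23.20 + (2,546/4500.0)×171 + (4500.0/2)×0.22×$23.20 = $70,647.95.
Lowest total cost among the candidates is at Q = 406.1.

TC* ≈ $63,248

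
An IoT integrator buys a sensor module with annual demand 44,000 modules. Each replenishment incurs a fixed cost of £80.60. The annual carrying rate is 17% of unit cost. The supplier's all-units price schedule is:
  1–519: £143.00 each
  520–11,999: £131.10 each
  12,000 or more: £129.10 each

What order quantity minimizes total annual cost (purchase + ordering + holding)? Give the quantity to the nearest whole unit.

Q* ≈ 564 modules

Holding cost per unit per year at price C is H = 0.17·C.
Candidates are each tier's EOQ (if it falls in that tier) and each price-break quantity.
Tier 1 (£143.00): EOQ = 540.2 exceeds tier's upper bound 519, so this tier is dominated.
EOQ at £131.10 = 564.1 (feasible in tier 2): TC = 44,000×£131.10 + (44,000/564.1)×80.6 + (564.1/2)×0.17×£131.10 = £5,780,972.88.
EOQ at £129.10 = 568.5 < 12000, so use break Q=12000: TC = 44,000×£129.10 + (44,000/12000.0)×80.6 + (12000.0/2)×0.17×£129.10 = £5,812,377.53.
Lowest total cost is £5,780,972.88 at Q = 564.1.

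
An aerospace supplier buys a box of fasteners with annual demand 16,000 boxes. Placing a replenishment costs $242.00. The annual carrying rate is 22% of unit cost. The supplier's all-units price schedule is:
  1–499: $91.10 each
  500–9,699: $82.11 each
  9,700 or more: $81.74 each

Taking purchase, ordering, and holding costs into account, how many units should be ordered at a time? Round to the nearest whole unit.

Q* ≈ 655 boxes

Holding cost per unit per year at price C is H = 0.22·C.
For each price level, check whether its EOQ is feasible; otherwise the best quantity at that price is the breakpoint.
Tier 1 ($91.10): EOQ = 621.6 exceeds tier's upper bound 499, so this tier is dominated.
EOQ at $82.11 = 654.7 (feasible in tier 2): TC = 16,000×$82.11 + (16,000/654.7)×242 + (654.7/2)×0.22×$82.11 = $1,325,587.47.
EOQ at $81.74 = 656.2 < 9700, so use break Q=9700: TC = 16,000×$81.74 + (16,000/9700.0)×242 + (9700.0/2)×0.22×$81.74 = $1,395,455.76.
Lowest total cost is $1,325,587.47 at Q = 654.7.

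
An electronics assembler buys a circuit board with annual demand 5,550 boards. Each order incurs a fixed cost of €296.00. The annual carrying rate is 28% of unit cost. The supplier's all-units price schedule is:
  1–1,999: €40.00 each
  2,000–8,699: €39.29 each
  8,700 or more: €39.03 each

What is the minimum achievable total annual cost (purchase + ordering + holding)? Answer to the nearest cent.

Holding cost per unit per year at price C is H = 0.28·C.
Evaluate total cost at each tier's feasible EOQ or, if the EOQ is below the tier, at the tier's minimum quantity.
EOQ at €40.00 = 541.6 (feasible in tier 1): TC = 5,550×€40.00 + (5,550/541.6)×296 + (541.6/2)×0.28×€40.00 = €228,066.19.
EOQ at €39.29 = 546.5 < 2000, so use break Q=2000: TC = 5,550×€39.29 + (5,550/2000.0)×296 + (2000.0/2)×0.28×€39.29 = €229,882.10.
EOQ at €39.03 = 548.3 < 8700, so use break Q=8700: TC = 5,550×€39.03 + (5,550/8700.0)×296 + (8700.0/2)×0.28×€39.03 = €264,343.87.
Lowest total cost among the candidates is at Q = 541.6.

TC* ≈ €228,066.19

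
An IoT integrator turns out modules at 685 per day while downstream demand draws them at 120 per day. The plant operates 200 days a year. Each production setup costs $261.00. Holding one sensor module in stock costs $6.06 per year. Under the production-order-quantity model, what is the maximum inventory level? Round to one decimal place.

Annual demand D = 120 × 200 = 24,000.
Production build-up factor (1 − d/p) = 1 − 120/685 = 0.8248.
Q* = √(2DS / (H(1 − d/p))) = √(2 × 24,000 × 261 / (6.06 × 0.8248)).
= √(12,528,000 / 4.9984) ≈ 1583.163.
Maximum inventory = Q*(1 − d/p) = 1583.163 × 0.8248 ≈ 1305.821.

I_max ≈ 1,305.8 modules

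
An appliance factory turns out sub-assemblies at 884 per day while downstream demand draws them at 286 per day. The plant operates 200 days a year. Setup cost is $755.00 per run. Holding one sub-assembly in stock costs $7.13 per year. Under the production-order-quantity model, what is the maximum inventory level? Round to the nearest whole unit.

I_max ≈ 2,863 sub-assemblies

Annual demand D = 286 × 200 = 57,200.
Production build-up factor (1 − d/p) = 1 − 286/884 = 0.6765.
Q* = √(2DS / (H(1 − d/p))) = √(2 × 57,200 × 755 / (7.13 × 0.6765)).
= √(86,372,000 / 4.8232) ≈ 4231.723.
Maximum inventory = Q*(1 − d/p) = 4231.723 × 0.6765 ≈ 2862.636.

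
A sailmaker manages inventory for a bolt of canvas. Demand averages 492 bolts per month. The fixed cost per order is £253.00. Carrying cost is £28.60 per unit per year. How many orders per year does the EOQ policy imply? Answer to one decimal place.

Annual demand D = 492 × 12 = 5,904.
The optimal lot size = √(2DS/H) = √(2 × 5,904 × 253 / 28.6) ≈ 323.20.
Orders per year = D / Q* = 5,904 / 323.20 ≈ 18.268.

N ≈ 18.3 orders per year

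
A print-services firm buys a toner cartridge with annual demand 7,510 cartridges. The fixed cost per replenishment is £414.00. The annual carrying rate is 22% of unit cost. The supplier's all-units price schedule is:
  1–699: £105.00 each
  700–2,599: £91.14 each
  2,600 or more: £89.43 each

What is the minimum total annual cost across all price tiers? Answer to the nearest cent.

Holding cost per unit per year at price C is H = 0.22·C.
Evaluate total cost at each tier's feasible EOQ or, if the EOQ is below the tier, at the tier's minimum quantity.
EOQ at £105.00 = 518.8 (feasible in tier 1): TC = 7,510×£105.00 + (7,510/518.8)×414 + (518.8/2)×0.22×£105.00 = £800,535.09.
EOQ at £91.14 = 556.9 < 700, so use break Q=700: TC = 7,510×£91.14 + (7,510/700.0)×414 + (700.0/2)×0.22×£91.14 = £695,920.81.
EOQ at £89.43 = 562.2 < 2600, so use break Q=2600: TC = 7,510×£89.43 + (7,510/2600.0)×414 + (2600.0/2)×0.22×£89.43 = £698,392.10.
Lowest total cost among the candidates is at Q = 700.0.

TC* ≈ £695,920.81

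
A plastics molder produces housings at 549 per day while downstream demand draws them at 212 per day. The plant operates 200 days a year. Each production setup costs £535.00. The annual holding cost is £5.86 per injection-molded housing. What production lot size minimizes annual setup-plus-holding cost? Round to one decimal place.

Annual demand D = 212 × 200 = 42,400.
Production build-up factor (1 − d/p) = 1 − 212/549 = 0.6138.
Q* = √(2DS / (H(1 − d/p))) = √(2 × 42,400 × 535 / (5.86 × 0.6138)).
= √(45,368,000 / 3.5971) ≈ 3551.381.

Q* ≈ 3,551.4 housings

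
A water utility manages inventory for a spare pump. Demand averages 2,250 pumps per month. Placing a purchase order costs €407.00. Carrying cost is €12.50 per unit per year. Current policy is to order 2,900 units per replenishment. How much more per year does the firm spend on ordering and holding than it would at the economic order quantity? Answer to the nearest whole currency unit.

Extra cost ≈ €5,339 per year

Annual demand D = 2,250 × 12 = 27,000.
EOQ = √(2DS/H) = √(2 × 27,000 × 407 / 12.5) ≈ 1325.99.
Cost at Q* = (D/Q*)S + (Q*/2)H = √(2DSH) ≈ €16,574.83.
Cost at Q = 2,900: (27,000/2,900)×407 + (2,900/2)×12.5 = €3,789.31 + €18,125.00 = €21,914.31.
Excess = €21,914.31 − €16,574.83 = €5,339.48.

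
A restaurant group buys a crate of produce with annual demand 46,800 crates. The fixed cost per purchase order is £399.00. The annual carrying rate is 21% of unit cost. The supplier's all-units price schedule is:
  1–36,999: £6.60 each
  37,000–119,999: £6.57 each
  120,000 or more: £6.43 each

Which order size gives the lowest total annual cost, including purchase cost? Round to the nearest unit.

Q* ≈ 5,191 crates

Holding cost per unit per year at price C is H = 0.21·C.
Candidates are each tier's EOQ (if it falls in that tier) and each price-break quantity.
EOQ at £6.60 = 5190.9 (feasible in tier 1): TC = 46,800×£6.60 + (46,800/5190.9)×399 + (5190.9/2)×0.21×£6.60 = £316,074.59.
EOQ at £6.57 = 5202.7 < 37000, so use break Q=37000: TC = 46,800×£6.57 + (46,800/37000.0)×399 + (37000.0/2)×0.21×£6.57 = £333,505.13.
EOQ at £6.43 = 5259.1 < 120000, so use break Q=120000: TC = 46,800×£6.43 + (46,800/120000.0)×399 + (120000.0/2)×0.21×£6.43 = £382,097.61.
Lowest total cost is £316,074.59 at Q = 5190.9.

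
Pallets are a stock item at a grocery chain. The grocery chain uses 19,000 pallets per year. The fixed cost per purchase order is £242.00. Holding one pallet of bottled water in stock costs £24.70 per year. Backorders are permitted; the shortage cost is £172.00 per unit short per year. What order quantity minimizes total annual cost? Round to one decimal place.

With planned backorders, Q* = √(2DS/H) · √((H+B)/B).
√(2DS/H) = √(2 × 19,000 × 242 / 24.7) = 610.170.
√((H+B)/B) = √((24.7+172)/172) = 1.0694.
Q* ≈ 652.513.

Q* ≈ 652.5 pallets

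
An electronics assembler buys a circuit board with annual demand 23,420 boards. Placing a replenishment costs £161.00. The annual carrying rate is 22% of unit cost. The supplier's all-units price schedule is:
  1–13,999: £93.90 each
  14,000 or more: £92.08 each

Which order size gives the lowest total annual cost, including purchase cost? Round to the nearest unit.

Q* ≈ 604 boards

Holding cost per unit per year at price C is H = 0.22·C.
Candidates are each tier's EOQ (if it falls in that tier) and each price-break quantity.
EOQ at £93.90 = 604.2 (feasible in tier 1): TC = 23,420×£93.90 + (23,420/604.2)×161 + (604.2/2)×0.22×£93.90 = £2,211,619.46.
EOQ at £92.08 = 610.1 < 14000, so use break Q=14000: TC = 23,420×£92.08 + (23,420/14000.0)×161 + (14000.0/2)×0.22×£92.08 = £2,298,586.13.
Lowest total cost is £2,211,619.46 at Q = 604.2.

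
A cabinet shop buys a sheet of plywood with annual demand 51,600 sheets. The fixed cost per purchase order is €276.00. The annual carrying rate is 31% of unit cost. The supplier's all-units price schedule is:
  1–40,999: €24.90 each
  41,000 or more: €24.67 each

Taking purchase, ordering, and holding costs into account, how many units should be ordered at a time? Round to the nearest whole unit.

Q* ≈ 1,921 sheets

Holding cost per unit per year at price C is H = 0.31·C.
For each price level, check whether its EOQ is feasible; otherwise the best quantity at that price is the breakpoint.
EOQ at €24.90 = 1920.9 (feasible in tier 1): TC = 51,600×€24.90 + (51,600/1920.9)×276 + (1920.9/2)×0.31×€24.90 = €1,299,667.74.
EOQ at €24.67 = 1929.9 < 41000, so use break Q=41000: TC = 51,600×€24.67 + (51,600/41000.0)×276 + (41000.0/2)×0.31×€24.67 = €1,430,097.21.
Lowest total cost is €1,299,667.74 at Q = 1920.9.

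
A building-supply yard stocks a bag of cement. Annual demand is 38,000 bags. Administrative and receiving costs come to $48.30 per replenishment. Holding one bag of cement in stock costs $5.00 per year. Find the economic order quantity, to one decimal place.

EOQ = √(2DS / H) = √(2 × 38,000 × 48.3 / 5).
= √(3,670,800 / 5) = √734,160 ≈ 856.831.

Q* ≈ 856.8 bags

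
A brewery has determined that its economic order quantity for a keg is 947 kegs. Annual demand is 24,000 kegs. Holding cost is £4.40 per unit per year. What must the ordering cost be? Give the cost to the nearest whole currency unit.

S ≈ £82

Invert the EOQ relation Q*² = 2DS/H.
From Q* = √(2DS/H): S = Q*²H / (2D) = 947² × 4.4 / (2 × 24,000) = 82.2075.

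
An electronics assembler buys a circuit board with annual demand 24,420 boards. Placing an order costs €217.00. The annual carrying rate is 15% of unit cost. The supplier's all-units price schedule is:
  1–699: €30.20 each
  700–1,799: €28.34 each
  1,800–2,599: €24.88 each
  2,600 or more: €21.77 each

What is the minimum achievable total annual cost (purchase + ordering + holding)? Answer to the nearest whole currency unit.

Holding cost per unit per year at price C is H = 0.15·C.
Candidates are each tier's EOQ (if it falls in that tier) and each price-break quantity.
Tier 1 (€30.20): EOQ = 1529.6 exceeds tier's upper bound 699, so this tier is dominated.
EOQ at €28.34 = 1579.0 (feasible in tier 2): TC = 24,420×€28.34 + (24,420/1579.0)×217 + (1579.0/2)×0.15×€28.34 = €698,774.97.
EOQ at €24.88 = 1685.2 < 1800, so use break Q=1800: TC = 24,420×€24.88 + (24,420/1800.0)×217 + (1800.0/2)×0.15×€24.88 = €613,872.37.
EOQ at €21.77 = 1801.5 < 2600, so use break Q=2600: TC = 24,420×€21.77 + (24,420/2600.0)×217 + (2600.0/2)×0.15×€21.77 = €537,906.68.
Lowest total cost among the candidates is at Q = 2600.0.

TC* ≈ €537,907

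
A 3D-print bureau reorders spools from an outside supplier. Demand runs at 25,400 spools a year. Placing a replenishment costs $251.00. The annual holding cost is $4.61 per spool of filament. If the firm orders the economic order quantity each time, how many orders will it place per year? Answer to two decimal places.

Q* = √(2DS/H) = √(2 × 25,400 × 251 / 4.61) ≈ 1663.10.
Orders per year = D / Q* = 25,400 / 1663.10 ≈ 15.273.

N ≈ 15.27 orders per year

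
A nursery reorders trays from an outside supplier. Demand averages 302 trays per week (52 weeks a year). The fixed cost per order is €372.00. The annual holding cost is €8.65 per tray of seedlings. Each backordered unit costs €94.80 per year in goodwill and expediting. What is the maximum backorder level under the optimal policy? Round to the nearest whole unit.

S* ≈ 102 trays

Annual demand D = 302 × 52 = 15,704.
With planned backorders, Q* = √(2DS/H) · √((H+B)/B).
√(2DS/H) = √(2 × 15,704 × 372 / 8.65) = 1162.207.
√((H+B)/B) = √((8.65+94.8)/94.8) = 1.0446.
Q* ≈ 1214.073.
S* = Q* · H/(H+B) = 1214.073 × 8.65/103.45 ≈ 101.515.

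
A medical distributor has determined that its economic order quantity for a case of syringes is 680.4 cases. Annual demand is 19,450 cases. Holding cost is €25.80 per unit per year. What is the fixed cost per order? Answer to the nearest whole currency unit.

S ≈ €307

Squaring Q* = √(2DS/H) gives Q*² = 2DS/H.
From Q* = √(2DS/H): S = Q*²H / (2D) = 680.4² × 25.8 / (2 × 19,450) = 307.0427.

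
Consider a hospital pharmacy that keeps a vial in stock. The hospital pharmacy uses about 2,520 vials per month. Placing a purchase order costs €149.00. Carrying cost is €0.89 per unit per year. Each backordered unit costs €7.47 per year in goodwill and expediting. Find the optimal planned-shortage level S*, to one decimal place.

Annual demand D = 2,520 × 12 = 30,240.
With planned backorders, Q* = √(2DS/H) · √((H+B)/B).
√(2DS/H) = √(2 × 30,240 × 149 / 0.89) = 3182.028.
√((H+B)/B) = √((0.89+7.47)/7.47) = 1.0579.
Q* ≈ 3366.254.
S* = Q* · H/(H+B) = 3366.254 × 0.89/8.36 ≈ 358.369.

S* ≈ 358.4 vials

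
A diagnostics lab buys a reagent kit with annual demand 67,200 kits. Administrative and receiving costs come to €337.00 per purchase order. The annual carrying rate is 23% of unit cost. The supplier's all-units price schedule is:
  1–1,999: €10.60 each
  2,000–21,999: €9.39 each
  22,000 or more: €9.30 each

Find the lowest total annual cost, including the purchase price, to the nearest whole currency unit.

Holding cost per unit per year at price C is H = 0.23·C.
Evaluate total cost at each tier's feasible EOQ or, if the EOQ is below the tier, at the tier's minimum quantity.
Tier 1 (€10.60): EOQ = 4310.2 exceeds tier's upper bound 1999, so this tier is dominated.
EOQ at €9.39 = 4579.5 (feasible in tier 2): TC = 67,200×€9.39 + (67,200/4579.5)×337 + (4579.5/2)×0.23×€9.39 = €640,898.34.
EOQ at €9.30 = 4601.6 < 22000, so use break Q=22000: TC = 67,200×€9.30 + (67,200/22000.0)×337 + (22000.0/2)×0.23×€9.30 = €649,518.38.
Lowest total cost among the candidates is at Q = 4579.5.

TC* ≈ €640,898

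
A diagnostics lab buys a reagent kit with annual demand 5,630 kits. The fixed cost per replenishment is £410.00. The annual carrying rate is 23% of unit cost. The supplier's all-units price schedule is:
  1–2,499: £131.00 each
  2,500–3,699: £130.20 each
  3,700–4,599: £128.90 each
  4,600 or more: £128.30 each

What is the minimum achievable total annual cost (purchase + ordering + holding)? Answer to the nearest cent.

Holding cost per unit per year at price C is H = 0.23·C.
Candidates are each tier's EOQ (if it falls in that tier) and each price-break quantity.
EOQ at £131.00 = 391.4 (feasible in tier 1): TC = 5,630×£131.00 + (5,630/391.4)×410 + (391.4/2)×0.23×£131.00 = £749,323.99.
EOQ at £130.20 = 392.6 < 2500, so use break Q=2500: TC = 5,630×£130.20 + (5,630/2500.0)×410 + (2500.0/2)×0.23×£130.20 = £771,381.82.
EOQ at £128.90 = 394.6 < 3700, so use break Q=3700: TC = 5,630×£128.90 + (5,630/3700.0)×410 + (3700.0/2)×0.23×£128.90 = £781,177.81.
EOQ at £128.30 = 395.5 < 4600, so use break Q=4600: TC = 5,630×£128.30 + (5,630/4600.0)×410 + (4600.0/2)×0.23×£128.30 = £790,701.50.
Lowest total cost among the candidates is at Q = 391.4.

TC* ≈ £749,323.99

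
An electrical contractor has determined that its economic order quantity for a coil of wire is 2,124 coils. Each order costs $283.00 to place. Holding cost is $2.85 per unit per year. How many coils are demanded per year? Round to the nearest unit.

D ≈ 22,716 coils per year

The basic EOQ model gives Q* = √(2DS/H); rearrange for the unknown.
From Q* = √(2DS/H): D = Q*²H / (2S) = 2,124² × 2.85 / (2 × 283) = 22716.293.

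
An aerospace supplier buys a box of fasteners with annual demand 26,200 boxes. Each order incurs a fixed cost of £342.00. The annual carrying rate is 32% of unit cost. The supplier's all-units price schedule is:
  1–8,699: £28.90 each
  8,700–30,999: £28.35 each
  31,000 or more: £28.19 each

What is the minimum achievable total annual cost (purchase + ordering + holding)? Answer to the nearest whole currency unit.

Holding cost per unit per year at price C is H = 0.32·C.
Evaluate total cost at each tier's feasible EOQ or, if the EOQ is below the tier, at the tier's minimum quantity.
EOQ at £28.90 = 1392.0 (feasible in tier 1): TC = 26,200×£28.90 + (26,200/1392.0)×342 + (1392.0/2)×0.32×£28.90 = £770,053.68.
EOQ at £28.35 = 1405.5 < 8700, so use break Q=8700: TC = 26,200×£28.35 + (26,200/8700.0)×342 + (8700.0/2)×0.32×£28.35 = £783,263.13.
EOQ at £28.19 = 1409.5 < 31000, so use break Q=31000: TC = 26,200×£28.19 + (26,200/31000.0)×342 + (31000.0/2)×0.32×£28.19 = £878,689.45.
Lowest total cost among the candidates is at Q = 1392.0.

TC* ≈ £770,054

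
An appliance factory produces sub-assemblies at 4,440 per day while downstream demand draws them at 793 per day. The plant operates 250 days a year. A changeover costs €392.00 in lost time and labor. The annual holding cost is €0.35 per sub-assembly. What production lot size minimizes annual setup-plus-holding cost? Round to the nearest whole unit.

Annual demand D = 793 × 250 = 198,250.
Production build-up factor (1 − d/p) = 1 − 793/4,440 = 0.8214.
Q* = √(2DS / (H(1 − d/p))) = √(2 × 198,250 × 392 / (0.35 × 0.8214)).
= √(155,428,000 / 0.2875) ≈ 23251.673.

Q* ≈ 23,252 sub-assemblies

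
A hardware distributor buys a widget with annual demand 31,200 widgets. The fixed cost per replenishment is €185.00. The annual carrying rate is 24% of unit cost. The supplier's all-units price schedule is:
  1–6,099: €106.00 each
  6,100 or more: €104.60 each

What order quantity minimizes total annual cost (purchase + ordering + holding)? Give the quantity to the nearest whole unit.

Holding cost per unit per year at price C is H = 0.24·C.
Candidates are each tier's EOQ (if it falls in that tier) and each price-break quantity.
EOQ at €106.00 = 673.6 (feasible in tier 1): TC = 31,200×€106.00 + (31,200/673.6)×185 + (673.6/2)×0.24×€106.00 = €3,324,337.08.
EOQ at €104.60 = 678.1 < 6100, so use break Q=6100: TC = 31,200×€104.60 + (31,200/6100.0)×185 + (6100.0/2)×0.24×€104.60 = €3,341,033.43.
Lowest total cost is €3,324,337.08 at Q = 673.6.

Q* ≈ 674 widgets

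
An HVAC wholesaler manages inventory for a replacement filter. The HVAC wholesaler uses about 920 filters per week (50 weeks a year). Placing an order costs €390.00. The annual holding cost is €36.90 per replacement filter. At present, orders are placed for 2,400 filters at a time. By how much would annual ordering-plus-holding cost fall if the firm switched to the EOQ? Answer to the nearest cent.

Extra cost ≈ €15,368.57 per year

Annual demand D = 920 × 50 = 46,000.
EOQ = √(2DS/H) = √(2 × 46,000 × 390 / 36.9) ≈ 986.08.
Cost at Q* = (D/Q*)S + (Q*/2)H = √(2DSH) ≈ €36,386.43.
Cost at Q = 2,400: (46,000/2,400)×390 + (2,400/2)×36.9 = €7,475.00 + €44,280.00 = €51,755.00.
Excess = €51,755.00 − €36,386.43 = €15,368.57.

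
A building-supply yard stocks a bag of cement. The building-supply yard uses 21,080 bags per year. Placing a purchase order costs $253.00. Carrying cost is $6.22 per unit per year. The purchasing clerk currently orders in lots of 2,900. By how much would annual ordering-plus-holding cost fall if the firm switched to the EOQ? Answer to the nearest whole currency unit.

Extra cost ≈ $2,713 per year

EOQ = √(2DS/H) = √(2 × 21,080 × 253 / 6.22) ≈ 1309.53.
Cost at Q* = (D/Q*)S + (Q*/2)H = √(2DSH) ≈ $8,145.28.
Cost at Q = 2,900: (21,080/2,900)×253 + (2,900/2)×6.22 = $1,839.05 + $9,019.00 = $10,858.05.
Excess = $10,858.05 − $8,145.28 = $2,712.77.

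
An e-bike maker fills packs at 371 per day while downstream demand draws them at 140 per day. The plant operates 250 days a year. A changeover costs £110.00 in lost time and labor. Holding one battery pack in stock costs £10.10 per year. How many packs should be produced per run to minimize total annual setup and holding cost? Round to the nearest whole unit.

Q* ≈ 1,107 packs

Annual demand D = 140 × 250 = 35,000.
Production build-up factor (1 − d/p) = 1 − 140/371 = 0.6226.
Q* = √(2DS / (H(1 − d/p))) = √(2 × 35,000 × 110 / (10.1 × 0.6226)).
= √(7,700,000 / 6.2887) ≈ 1106.536.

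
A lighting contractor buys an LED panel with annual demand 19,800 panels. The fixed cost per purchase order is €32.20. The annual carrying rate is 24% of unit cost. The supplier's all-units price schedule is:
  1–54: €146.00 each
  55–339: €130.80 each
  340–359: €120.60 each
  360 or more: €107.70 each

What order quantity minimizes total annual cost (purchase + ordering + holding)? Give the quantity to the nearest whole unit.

Q* ≈ 360 panels

Holding cost per unit per year at price C is H = 0.24·C.
Candidates are each tier's EOQ (if it falls in that tier) and each price-break quantity.
Tier 1 (€146.00): EOQ = 190.8 exceeds tier's upper bound 54, so this tier is dominated.
EOQ at €130.80 = 201.5 (feasible in tier 2): TC = 19,800×€130.80 + (19,800/201.5)×32.2 + (201.5/2)×0.24×€130.80 = €2,596,166.81.
EOQ at €120.60 = 209.9 < 340, so use break Q=340: TC = 19,800×€120.60 + (19,800/340.0)×32.2 + (340.0/2)×0.24×€120.60 = €2,394,675.66.
EOQ at €107.70 = 222.1 < 360, so use break Q=360: TC = 19,800×€107.70 + (19,800/360.0)×32.2 + (360.0/2)×0.24×€107.70 = €2,138,883.64.
Lowest total cost is €2,138,883.64 at Q = 360.0.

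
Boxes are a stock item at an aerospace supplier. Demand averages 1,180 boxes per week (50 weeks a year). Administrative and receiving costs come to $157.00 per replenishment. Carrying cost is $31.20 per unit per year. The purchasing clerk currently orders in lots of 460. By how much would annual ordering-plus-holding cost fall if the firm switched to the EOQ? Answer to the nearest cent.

Extra cost ≈ $3,271.09 per year

Annual demand D = 1,180 × 50 = 59,000.
EOQ = √(2DS/H) = √(2 × 59,000 × 157 / 31.2) ≈ 770.57.
Cost at Q* = (D/Q*)S + (Q*/2)H = √(2DSH) ≈ $24,041.86.
Cost at Q = 460: (59,000/460)×157 + (460/2)×31.2 = $20,136.96 + $7,176.00 = $27,312.96.
Excess = $27,312.96 − $24,041.86 = $3,271.09.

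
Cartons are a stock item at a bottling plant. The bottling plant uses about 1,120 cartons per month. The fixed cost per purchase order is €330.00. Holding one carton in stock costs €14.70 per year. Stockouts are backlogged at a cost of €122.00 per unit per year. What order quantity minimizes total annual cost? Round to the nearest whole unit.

Q* ≈ 822 cartons

Annual demand D = 1,120 × 12 = 13,440.
With planned backorders, Q* = √(2DS/H) · √((H+B)/B).
√(2DS/H) = √(2 × 13,440 × 330 / 14.7) = 776.807.
√((H+B)/B) = √((14.7+122)/122) = 1.0585.
Q* ≈ 822.275.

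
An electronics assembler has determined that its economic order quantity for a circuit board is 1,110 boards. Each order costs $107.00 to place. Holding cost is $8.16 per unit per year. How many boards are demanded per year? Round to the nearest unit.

Squaring Q* = √(2DS/H) gives Q*² = 2DS/H.
From Q* = √(2DS/H): D = Q*²H / (2S) = 1,110² × 8.16 / (2 × 107) = 46981.009.

D ≈ 46,981 boards per year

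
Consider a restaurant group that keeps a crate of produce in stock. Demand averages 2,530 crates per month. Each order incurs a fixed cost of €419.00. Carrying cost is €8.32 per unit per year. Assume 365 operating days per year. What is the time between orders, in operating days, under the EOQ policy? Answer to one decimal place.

Annual demand D = 2,530 × 12 = 30,360.
Q* = √(2DS/H) = √(2 × 30,360 × 419 / 8.32) ≈ 1748.68.
Cycle time = Q*/D × 365 = 1748.68 / 30,360 × 365 ≈ 21.023 days.

T ≈ 21.0 days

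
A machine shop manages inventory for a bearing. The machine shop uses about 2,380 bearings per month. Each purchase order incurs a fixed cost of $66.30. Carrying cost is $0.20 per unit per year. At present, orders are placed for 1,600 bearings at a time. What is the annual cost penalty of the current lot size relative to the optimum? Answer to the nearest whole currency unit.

Annual demand D = 2,380 × 12 = 28,560.
EOQ = √(2DS/H) = √(2 × 28,560 × 66.3 / 0.2) ≈ 4351.47.
Cost at Q* = (D/Q*)S + (Q*/2)H = √(2DSH) ≈ $870.29.
Cost at Q = 1,600: (28,560/1,600)×66.3 + (1,600/2)×0.2 = $1,183.46 + $160.00 = $1,343.46.
Excess = $1,343.46 − $870.29 = $473.16.

Extra cost ≈ $473 per year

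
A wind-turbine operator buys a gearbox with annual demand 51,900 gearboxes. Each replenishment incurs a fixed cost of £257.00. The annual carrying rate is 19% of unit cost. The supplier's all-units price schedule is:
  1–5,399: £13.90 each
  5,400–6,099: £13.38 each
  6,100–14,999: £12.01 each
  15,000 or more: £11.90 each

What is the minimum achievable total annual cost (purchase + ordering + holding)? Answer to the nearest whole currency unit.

Holding cost per unit per year at price C is H = 0.19·C.
Evaluate total cost at each tier's feasible EOQ or, if the EOQ is below the tier, at the tier's minimum quantity.
EOQ at £13.90 = 3178.2 (feasible in tier 1): TC = 51,900×£13.90 + (51,900/3178.2)×257 + (3178.2/2)×0.19×£13.90 = £729,803.62.
EOQ at £13.38 = 3239.4 < 5400, so use break Q=5400: TC = 51,900×£13.38 + (51,900/5400.0)×257 + (5400.0/2)×0.19×£13.38 = £703,756.00.
EOQ at £12.01 = 3419.1 < 6100, so use break Q=6100: TC = 51,900×£12.01 + (51,900/6100.0)×257 + (6100.0/2)×0.19×£12.01 = £632,465.40.
EOQ at £11.90 = 3434.9 < 15000, so use break Q=15000: TC = 51,900×£11.90 + (51,900/15000.0)×257 + (15000.0/2)×0.19×£11.90 = £635,456.72.
Lowest total cost among the candidates is at Q = 6100.0.

TC* ≈ £632,465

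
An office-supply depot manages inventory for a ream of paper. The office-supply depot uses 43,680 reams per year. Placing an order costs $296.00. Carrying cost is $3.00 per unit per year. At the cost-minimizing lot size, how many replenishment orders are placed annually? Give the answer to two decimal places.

N ≈ 14.88 orders per year

Q* = √(2DS/H) = √(2 × 43,680 × 296 / 3) ≈ 2935.90.
Orders per year = D / Q* = 43,680 / 2935.90 ≈ 14.878.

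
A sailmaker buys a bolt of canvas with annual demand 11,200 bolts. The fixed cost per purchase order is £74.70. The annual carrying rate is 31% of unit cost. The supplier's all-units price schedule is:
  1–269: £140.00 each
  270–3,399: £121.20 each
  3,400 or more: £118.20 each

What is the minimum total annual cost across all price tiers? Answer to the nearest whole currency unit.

Holding cost per unit per year at price C is H = 0.31·C.
Candidates are each tier's EOQ (if it falls in that tier) and each price-break quantity.
EOQ at £140.00 = 196.4 (feasible in tier 1): TC = 11,200×£140.00 + (11,200/196.4)×74.7 + (196.4/2)×0.31×£140.00 = £1,576,521.76.
EOQ at £121.20 = 211.0 < 270, so use break Q=270: TC = 11,200×£121.20 + (11,200/270.0)×74.7 + (270.0/2)×0.31×£121.20 = £1,365,610.89.
EOQ at £118.20 = 213.7 < 3400, so use break Q=3400: TC = 11,200×£118.20 + (11,200/3400.0)×74.7 + (3400.0/2)×0.31×£118.20 = £1,386,377.47.
Lowest total cost among the candidates is at Q = 270.0.

TC* ≈ £1,365,611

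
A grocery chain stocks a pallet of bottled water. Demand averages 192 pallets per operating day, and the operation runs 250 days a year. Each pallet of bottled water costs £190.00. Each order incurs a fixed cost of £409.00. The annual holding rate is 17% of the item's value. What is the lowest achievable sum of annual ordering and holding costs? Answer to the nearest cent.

TC* ≈ £35,612.18

Annual demand D = 192 × 250 = 48,000.
Holding cost H = 0.17 × £190.00 = £32.3000 per unit per year.
Q* = √(2DS/H) = √(2 × 48,000 × 409 / 32.3) ≈ 1102.54.
At the optimum the two cost components are equal, so total cost = 2·(Q*/2)H = Q*·H.
Minimum total = √(2DSH) = √(2 × 48,000 × 409 × 32.3) ≈ 35612.178.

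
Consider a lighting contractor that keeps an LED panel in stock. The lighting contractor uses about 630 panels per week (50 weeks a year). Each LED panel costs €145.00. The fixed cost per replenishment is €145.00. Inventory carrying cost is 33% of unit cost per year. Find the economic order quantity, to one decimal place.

Q* ≈ 436.9 panels

Annual demand D = 630 × 50 = 31,500.
Holding cost H = 0.33 × €145.00 = €47.8500 per unit per year.
EOQ = √(2DS / H) = √(2 × 31,500 × 145 / 47.85).
= √(9,135,000 / 47.85) = √190,909.0909 ≈ 436.931.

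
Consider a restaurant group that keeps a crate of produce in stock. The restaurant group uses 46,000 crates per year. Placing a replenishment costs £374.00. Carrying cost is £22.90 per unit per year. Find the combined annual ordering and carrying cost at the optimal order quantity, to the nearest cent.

Q* = √(2DS/H) = √(2 × 46,000 × 374 / 22.9) ≈ 1225.78.
At the optimum the two cost components are equal, so total cost = 2·(Q*/2)H = Q*·H.
Minimum total = √(2DSH) = √(2 × 46,000 × 374 × 22.9) ≈ 28070.326.

TC* ≈ £28,070.33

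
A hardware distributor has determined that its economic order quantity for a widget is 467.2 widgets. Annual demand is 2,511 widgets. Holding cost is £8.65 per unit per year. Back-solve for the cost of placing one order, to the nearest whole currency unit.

The basic EOQ model gives Q* = √(2DS/H); rearrange for the unknown.
From Q* = √(2DS/H): S = Q*²H / (2D) = 467.2² × 8.65 / (2 × 2,511) = 375.9630.

S ≈ £376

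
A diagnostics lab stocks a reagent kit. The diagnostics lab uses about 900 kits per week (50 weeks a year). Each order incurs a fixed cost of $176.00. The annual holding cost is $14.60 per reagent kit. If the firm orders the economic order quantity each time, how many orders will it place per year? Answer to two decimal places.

N ≈ 43.20 orders per year

Annual demand D = 900 × 50 = 45,000.
EOQ = √(2DS/H) = √(2 × 45,000 × 176 / 14.6) ≈ 1041.60.
Orders per year = D / Q* = 45,000 / 1041.60 ≈ 43.203.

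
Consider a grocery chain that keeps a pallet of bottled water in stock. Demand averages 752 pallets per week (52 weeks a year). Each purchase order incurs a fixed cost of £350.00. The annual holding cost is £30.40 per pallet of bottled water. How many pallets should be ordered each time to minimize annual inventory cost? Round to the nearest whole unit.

Q* ≈ 949 pallets

Annual demand D = 752 × 52 = 39,104.
EOQ = √(2DS / H) = √(2 × 39,104 × 350 / 30.4).
= √(27,372,800 / 30.4) = √900,421.0526 ≈ 948.905.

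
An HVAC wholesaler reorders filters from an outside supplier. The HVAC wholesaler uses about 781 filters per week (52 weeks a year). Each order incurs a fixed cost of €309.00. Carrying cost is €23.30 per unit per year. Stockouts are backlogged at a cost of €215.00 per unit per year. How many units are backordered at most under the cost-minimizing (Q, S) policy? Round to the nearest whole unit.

Annual demand D = 781 × 52 = 40,612.
With planned backorders, Q* = √(2DS/H) · √((H+B)/B).
√(2DS/H) = √(2 × 40,612 × 309 / 23.3) = 1037.871.
√((H+B)/B) = √((23.3+215)/215) = 1.0528.
Q* ≈ 1092.663.
S* = Q* · H/(H+B) = 1092.663 × 23.3/238.3 ≈ 106.836.

S* ≈ 107 filters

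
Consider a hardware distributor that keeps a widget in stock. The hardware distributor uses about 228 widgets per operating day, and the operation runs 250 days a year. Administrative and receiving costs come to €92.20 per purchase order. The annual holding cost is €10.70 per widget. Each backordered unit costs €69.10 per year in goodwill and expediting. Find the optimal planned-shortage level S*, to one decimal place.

Annual demand D = 228 × 250 = 57,000.
With planned backorders, Q* = √(2DS/H) · √((H+B)/B).
√(2DS/H) = √(2 × 57,000 × 92.2 / 10.7) = 991.119.
√((H+B)/B) = √((10.7+69.1)/69.1) = 1.0746.
Q* ≈ 1065.095.
S* = Q* · H/(H+B) = 1065.095 × 10.7/79.8 ≈ 142.814.

S* ≈ 142.8 widgets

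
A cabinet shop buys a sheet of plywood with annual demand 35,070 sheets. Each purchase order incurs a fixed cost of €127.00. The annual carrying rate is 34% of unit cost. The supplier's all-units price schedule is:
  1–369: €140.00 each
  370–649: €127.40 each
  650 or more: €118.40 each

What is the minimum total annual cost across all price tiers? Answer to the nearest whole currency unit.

TC* ≈ €4,172,223

Holding cost per unit per year at price C is H = 0.34·C.
For each price level, check whether its EOQ is feasible; otherwise the best quantity at that price is the breakpoint.
Tier 1 (€140.00): EOQ = 432.6 exceeds tier's upper bound 369, so this tier is dominated.
EOQ at €127.40 = 453.5 (feasible in tier 2): TC = 35,070×€127.40 + (35,070/453.5)×127 + (453.5/2)×0.34×€127.40 = €4,487,561.05.
EOQ at €118.40 = 470.4 < 650, so use break Q=650: TC = 35,070×€118.40 + (35,070/650.0)×127 + (650.0/2)×0.34×€118.40 = €4,172,223.34.
Lowest total cost among the candidates is at Q = 650.0.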